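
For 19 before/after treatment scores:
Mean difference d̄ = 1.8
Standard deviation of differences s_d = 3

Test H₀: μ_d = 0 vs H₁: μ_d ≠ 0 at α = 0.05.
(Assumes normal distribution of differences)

Answer: t = 2.6155, reject H₀

Derivation:
df = n - 1 = 18
SE = s_d/√n = 3/√19 = 0.6882
t = d̄/SE = 1.8/0.6882 = 2.6155
Critical value: t_{0.025,18} = ±2.101
p-value ≈ 0.0175
Decision: reject H₀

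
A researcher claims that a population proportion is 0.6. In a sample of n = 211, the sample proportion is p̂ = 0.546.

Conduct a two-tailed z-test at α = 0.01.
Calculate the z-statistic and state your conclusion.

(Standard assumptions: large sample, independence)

H₀: p = 0.6, H₁: p ≠ 0.6
Standard error: SE = √(p₀(1-p₀)/n) = √(0.6×0.4/211) = 0.033726
z-statistic: z = (p̂ - p₀)/SE = (0.546 - 0.6)/0.033726 = -1.6011
Critical value: z_0.005 = ±2.576
p-value = 0.1094
Decision: fail to reject H₀ at α = 0.01

Answer: z = -1.6011, fail to reject H₀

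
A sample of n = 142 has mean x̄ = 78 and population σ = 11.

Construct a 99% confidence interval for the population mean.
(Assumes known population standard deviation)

Confidence level: 99%, α = 0.01
z_0.005 = 2.576
SE = σ/√n = 11/√142 = 0.9231
Margin of error = 2.576 × 0.9231 = 2.3779
CI: x̄ ± margin = 78 ± 2.3779
CI: (75.6221, 80.3779)

Answer: (75.6221, 80.3779)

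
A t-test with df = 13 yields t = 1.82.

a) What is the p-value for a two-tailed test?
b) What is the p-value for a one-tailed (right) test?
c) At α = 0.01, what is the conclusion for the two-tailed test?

Answer: a) 0.0919, b) 0.0459, c) fail to reject H₀

Derivation:
Using t-distribution with df = 13:
a) Two-tailed: p = 2×P(T > 1.82) = 0.0919
b) One-tailed: p = P(T > 1.82) = 0.0459
c) 0.0919 ≥ 0.01, fail to reject H₀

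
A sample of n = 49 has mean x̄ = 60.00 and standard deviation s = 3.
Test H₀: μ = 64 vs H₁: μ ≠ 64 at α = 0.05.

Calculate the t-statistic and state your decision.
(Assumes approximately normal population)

Answer: t = -9.3327, reject H₀

Derivation:
df = n - 1 = 48
SE = s/√n = 3/√49 = 0.4286
t = (x̄ - μ₀)/SE = (60.00 - 64)/0.4286 = -9.3327
Critical value: t_{0.025,48} = ±2.011
p-value < 0.0001
Decision: reject H₀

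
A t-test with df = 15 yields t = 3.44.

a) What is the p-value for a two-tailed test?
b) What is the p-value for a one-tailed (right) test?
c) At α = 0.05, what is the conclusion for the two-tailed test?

Answer: a) 0.0036, b) 0.0018, c) reject H₀

Derivation:
Using t-distribution with df = 15:
a) Two-tailed: p = 2×P(T > 3.44) = 0.0036
b) One-tailed: p = P(T > 3.44) = 0.0018
c) 0.0036 < 0.05, reject H₀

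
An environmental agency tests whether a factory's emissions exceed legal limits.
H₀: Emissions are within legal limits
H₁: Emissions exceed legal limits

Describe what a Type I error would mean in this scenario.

A Type I error (probability α) occurs when we reject a true H₀.
A Type II error (probability β) occurs when we fail to reject a false H₀.

Answer: Citing a compliant factory for excess emissions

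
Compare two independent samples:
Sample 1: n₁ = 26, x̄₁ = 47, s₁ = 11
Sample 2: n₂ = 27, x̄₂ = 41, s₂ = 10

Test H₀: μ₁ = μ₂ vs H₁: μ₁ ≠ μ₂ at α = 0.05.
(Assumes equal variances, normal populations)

Pooled variance: s²_p = [25×11² + 26×10²]/(51) = 110.2941
s_p = 10.5021
SE = s_p×√(1/n₁ + 1/n₂) = 10.5021×√(1/26 + 1/27) = 2.8857
t = (x̄₁ - x̄₂)/SE = (47 - 41)/2.8857 = 2.0792
df = 51, t-critical = ±2.008
Decision: reject H₀

Answer: t = 2.0792, reject H₀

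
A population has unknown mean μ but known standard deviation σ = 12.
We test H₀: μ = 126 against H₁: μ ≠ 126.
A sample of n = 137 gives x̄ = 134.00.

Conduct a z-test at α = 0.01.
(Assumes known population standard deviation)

Standard error: SE = σ/√n = 12/√137 = 1.0252
z-statistic: z = (x̄ - μ₀)/SE = (134.00 - 126)/1.0252 = 7.8034
Critical value: ±2.576
p-value < 0.0001
Decision: reject H₀

Answer: z = 7.8034, reject H₀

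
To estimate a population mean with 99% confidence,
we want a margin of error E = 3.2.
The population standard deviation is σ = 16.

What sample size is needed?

Answer: n = 166

Derivation:
z_0.005 = 2.576
n = (z×σ/E)² = (2.576×16/3.2)²
n = 165.8944
Round up: n = 166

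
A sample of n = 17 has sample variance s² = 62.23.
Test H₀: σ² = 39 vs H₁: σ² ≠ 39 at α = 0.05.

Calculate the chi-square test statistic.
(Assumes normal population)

Answer: χ² = 25.5303, fail to reject H₀

Derivation:
df = n - 1 = 16
χ² = (n-1)s²/σ₀² = 16×62.23/39 = 25.5303
Critical values: χ²_{0.975,16} = 6.908, χ²_{0.025,16} = 28.845
Rejection region: χ² < 6.908 or χ² > 28.845
Decision: fail to reject H₀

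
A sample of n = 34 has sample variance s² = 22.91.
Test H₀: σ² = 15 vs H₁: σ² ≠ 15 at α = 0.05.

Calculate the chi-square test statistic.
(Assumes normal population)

df = n - 1 = 33
χ² = (n-1)s²/σ₀² = 33×22.91/15 = 50.4020
Critical values: χ²_{0.975,33} = 19.047, χ²_{0.025,33} = 50.725
Rejection region: χ² < 19.047 or χ² > 50.725
Decision: fail to reject H₀

Answer: χ² = 50.4020, fail to reject H₀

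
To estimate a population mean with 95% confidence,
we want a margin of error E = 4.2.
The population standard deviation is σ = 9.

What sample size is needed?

z_0.025 = 1.960
n = (z×σ/E)² = (1.960×9/4.2)²
n = 17.6400
Round up: n = 18

Answer: n = 18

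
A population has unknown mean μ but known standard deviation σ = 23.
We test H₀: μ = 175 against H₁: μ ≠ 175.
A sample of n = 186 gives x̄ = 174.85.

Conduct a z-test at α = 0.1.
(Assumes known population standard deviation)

Standard error: SE = σ/√n = 23/√186 = 1.6864
z-statistic: z = (x̄ - μ₀)/SE = (174.85 - 175)/1.6864 = -0.0889
Critical value: ±1.645
p-value = 0.9292
Decision: fail to reject H₀

Answer: z = -0.0889, fail to reject H₀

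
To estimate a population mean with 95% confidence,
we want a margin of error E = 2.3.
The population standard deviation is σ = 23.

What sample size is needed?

z_0.025 = 1.960
n = (z×σ/E)² = (1.960×23/2.3)²
n = 384.1600
Round up: n = 385

Answer: n = 385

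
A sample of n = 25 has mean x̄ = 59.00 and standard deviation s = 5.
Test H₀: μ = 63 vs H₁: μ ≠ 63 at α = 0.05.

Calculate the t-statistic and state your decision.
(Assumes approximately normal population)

Answer: t = -4.0000, reject H₀

Derivation:
df = n - 1 = 24
SE = s/√n = 5/√25 = 1.0000
t = (x̄ - μ₀)/SE = (59.00 - 63)/1.0000 = -4.0000
Critical value: t_{0.025,24} = ±2.064
p-value ≈ 0.0005
Decision: reject H₀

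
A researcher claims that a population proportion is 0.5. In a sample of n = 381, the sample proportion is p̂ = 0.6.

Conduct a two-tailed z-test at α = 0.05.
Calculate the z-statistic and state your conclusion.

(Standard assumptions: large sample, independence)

H₀: p = 0.5, H₁: p ≠ 0.5
Standard error: SE = √(p₀(1-p₀)/n) = √(0.5×0.5/381) = 0.025616
z-statistic: z = (p̂ - p₀)/SE = (0.6 - 0.5)/0.025616 = 3.9038
Critical value: z_0.025 = ±1.960
p-value = 0.0001
Decision: reject H₀ at α = 0.05

Answer: z = 3.9038, reject H₀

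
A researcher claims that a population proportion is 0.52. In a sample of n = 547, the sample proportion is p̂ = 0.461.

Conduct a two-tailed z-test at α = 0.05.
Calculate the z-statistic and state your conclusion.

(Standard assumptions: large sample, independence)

H₀: p = 0.52, H₁: p ≠ 0.52
Standard error: SE = √(p₀(1-p₀)/n) = √(0.52×0.48/547) = 0.021361
z-statistic: z = (p̂ - p₀)/SE = (0.461 - 0.52)/0.021361 = -2.7620
Critical value: z_0.025 = ±1.960
p-value = 0.0057
Decision: reject H₀ at α = 0.05

Answer: z = -2.7620, reject H₀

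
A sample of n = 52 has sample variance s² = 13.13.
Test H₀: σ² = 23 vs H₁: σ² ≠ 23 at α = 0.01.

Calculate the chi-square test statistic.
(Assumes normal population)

df = n - 1 = 51
χ² = (n-1)s²/σ₀² = 51×13.13/23 = 29.1143
Critical values: χ²_{0.995,51} = 28.735, χ²_{0.005,51} = 80.747
Rejection region: χ² < 28.735 or χ² > 80.747
Decision: fail to reject H₀

Answer: χ² = 29.1143, fail to reject H₀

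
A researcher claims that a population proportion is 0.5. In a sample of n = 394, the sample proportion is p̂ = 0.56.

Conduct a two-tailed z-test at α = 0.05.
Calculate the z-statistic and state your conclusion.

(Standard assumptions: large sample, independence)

Answer: z = 2.3819, reject H₀

Derivation:
H₀: p = 0.5, H₁: p ≠ 0.5
Standard error: SE = √(p₀(1-p₀)/n) = √(0.5×0.5/394) = 0.025190
z-statistic: z = (p̂ - p₀)/SE = (0.56 - 0.5)/0.025190 = 2.3819
Critical value: z_0.025 = ±1.960
p-value = 0.0172
Decision: reject H₀ at α = 0.05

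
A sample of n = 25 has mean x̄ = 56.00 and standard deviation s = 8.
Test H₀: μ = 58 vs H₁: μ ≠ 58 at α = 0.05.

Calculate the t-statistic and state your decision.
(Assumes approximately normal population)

df = n - 1 = 24
SE = s/√n = 8/√25 = 1.6000
t = (x̄ - μ₀)/SE = (56.00 - 58)/1.6000 = -1.2500
Critical value: t_{0.025,24} = ±2.064
p-value ≈ 0.2234
Decision: fail to reject H₀

Answer: t = -1.2500, fail to reject H₀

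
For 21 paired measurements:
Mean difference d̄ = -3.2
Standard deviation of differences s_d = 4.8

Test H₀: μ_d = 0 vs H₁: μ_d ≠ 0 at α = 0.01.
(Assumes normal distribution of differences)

df = n - 1 = 20
SE = s_d/√n = 4.8/√21 = 1.0474
t = d̄/SE = -3.2/1.0474 = -3.0552
Critical value: t_{0.005,20} = ±2.845
p-value ≈ 0.0062
Decision: reject H₀

Answer: t = -3.0552, reject H₀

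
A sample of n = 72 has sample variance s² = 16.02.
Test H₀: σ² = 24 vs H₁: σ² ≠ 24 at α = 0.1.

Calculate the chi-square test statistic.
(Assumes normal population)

df = n - 1 = 71
χ² = (n-1)s²/σ₀² = 71×16.02/24 = 47.3925
Critical values: χ²_{0.95,71} = 52.600, χ²_{0.05,71} = 91.670
Rejection region: χ² < 52.600 or χ² > 91.670
Decision: reject H₀

Answer: χ² = 47.3925, reject H₀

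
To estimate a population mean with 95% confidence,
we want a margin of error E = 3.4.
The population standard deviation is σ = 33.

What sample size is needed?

Answer: n = 362

Derivation:
z_0.025 = 1.960
n = (z×σ/E)² = (1.960×33/3.4)²
n = 361.8947
Round up: n = 362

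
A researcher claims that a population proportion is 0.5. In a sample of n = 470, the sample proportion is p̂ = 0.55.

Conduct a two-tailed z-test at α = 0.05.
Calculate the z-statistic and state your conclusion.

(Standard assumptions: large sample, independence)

H₀: p = 0.5, H₁: p ≠ 0.5
Standard error: SE = √(p₀(1-p₀)/n) = √(0.5×0.5/470) = 0.023063
z-statistic: z = (p̂ - p₀)/SE = (0.55 - 0.5)/0.023063 = 2.1680
Critical value: z_0.025 = ±1.960
p-value = 0.0302
Decision: reject H₀ at α = 0.05

Answer: z = 2.1680, reject H₀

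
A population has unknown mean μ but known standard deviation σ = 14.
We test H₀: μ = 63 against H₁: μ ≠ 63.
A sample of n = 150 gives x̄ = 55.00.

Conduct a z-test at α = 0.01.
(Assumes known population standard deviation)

Standard error: SE = σ/√n = 14/√150 = 1.1431
z-statistic: z = (x̄ - μ₀)/SE = (55.00 - 63)/1.1431 = -6.9985
Critical value: ±2.576
p-value < 0.0001
Decision: reject H₀

Answer: z = -6.9985, reject H₀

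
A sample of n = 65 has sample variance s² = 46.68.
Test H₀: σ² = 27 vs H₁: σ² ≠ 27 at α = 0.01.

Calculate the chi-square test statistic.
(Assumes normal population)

Answer: χ² = 110.6489, reject H₀

Derivation:
df = n - 1 = 64
χ² = (n-1)s²/σ₀² = 64×46.68/27 = 110.6489
Critical values: χ²_{0.995,64} = 38.610, χ²_{0.005,64} = 96.878
Rejection region: χ² < 38.610 or χ² > 96.878
Decision: reject H₀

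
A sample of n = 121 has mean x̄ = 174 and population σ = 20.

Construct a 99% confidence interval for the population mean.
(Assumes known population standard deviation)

Confidence level: 99%, α = 0.01
z_0.005 = 2.576
SE = σ/√n = 20/√121 = 1.8182
Margin of error = 2.576 × 1.8182 = 4.6837
CI: x̄ ± margin = 174 ± 4.6837
CI: (169.3163, 178.6837)

Answer: (169.3163, 178.6837)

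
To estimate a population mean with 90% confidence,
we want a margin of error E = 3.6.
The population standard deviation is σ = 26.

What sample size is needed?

Answer: n = 142

Derivation:
z_0.05 = 1.645
n = (z×σ/E)² = (1.645×26/3.6)²
n = 141.1476
Round up: n = 142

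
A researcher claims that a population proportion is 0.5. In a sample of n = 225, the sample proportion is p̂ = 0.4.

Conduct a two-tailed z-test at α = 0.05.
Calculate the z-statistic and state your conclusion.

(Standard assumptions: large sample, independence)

H₀: p = 0.5, H₁: p ≠ 0.5
Standard error: SE = √(p₀(1-p₀)/n) = √(0.5×0.5/225) = 0.033333
z-statistic: z = (p̂ - p₀)/SE = (0.4 - 0.5)/0.033333 = -3.0000
Critical value: z_0.025 = ±1.960
p-value = 0.0027
Decision: reject H₀ at α = 0.05

Answer: z = -3.0000, reject H₀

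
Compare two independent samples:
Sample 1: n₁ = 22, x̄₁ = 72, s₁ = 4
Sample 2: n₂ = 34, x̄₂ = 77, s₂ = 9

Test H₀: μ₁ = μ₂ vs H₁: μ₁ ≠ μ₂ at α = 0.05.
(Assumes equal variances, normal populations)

Answer: t = -2.4480, reject H₀

Derivation:
Pooled variance: s²_p = [21×4² + 33×9²]/(54) = 55.7222
s_p = 7.4647
SE = s_p×√(1/n₁ + 1/n₂) = 7.4647×√(1/22 + 1/34) = 2.0425
t = (x̄₁ - x̄₂)/SE = (72 - 77)/2.0425 = -2.4480
df = 54, t-critical = ±2.005
Decision: reject H₀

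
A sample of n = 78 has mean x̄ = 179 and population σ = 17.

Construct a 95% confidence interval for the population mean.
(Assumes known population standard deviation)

Confidence level: 95%, α = 0.05
z_0.025 = 1.960
SE = σ/√n = 17/√78 = 1.9249
Margin of error = 1.960 × 1.9249 = 3.7728
CI: x̄ ± margin = 179 ± 3.7728
CI: (175.2272, 182.7728)

Answer: (175.2272, 182.7728)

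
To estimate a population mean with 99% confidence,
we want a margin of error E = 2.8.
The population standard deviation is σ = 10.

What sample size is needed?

z_0.005 = 2.576
n = (z×σ/E)² = (2.576×10/2.8)²
n = 84.6400
Round up: n = 85

Answer: n = 85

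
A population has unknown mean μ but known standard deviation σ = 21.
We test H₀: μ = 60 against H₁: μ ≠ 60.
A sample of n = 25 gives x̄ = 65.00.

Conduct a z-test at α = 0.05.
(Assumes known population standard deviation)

Standard error: SE = σ/√n = 21/√25 = 4.2000
z-statistic: z = (x̄ - μ₀)/SE = (65.00 - 60)/4.2000 = 1.1905
Critical value: ±1.960
p-value = 0.2338
Decision: fail to reject H₀

Answer: z = 1.1905, fail to reject H₀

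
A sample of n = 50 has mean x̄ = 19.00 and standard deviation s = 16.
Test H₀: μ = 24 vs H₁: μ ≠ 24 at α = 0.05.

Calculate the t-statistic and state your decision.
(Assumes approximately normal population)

Answer: t = -2.2097, reject H₀

Derivation:
df = n - 1 = 49
SE = s/√n = 16/√50 = 2.2627
t = (x̄ - μ₀)/SE = (19.00 - 24)/2.2627 = -2.2097
Critical value: t_{0.025,49} = ±2.010
p-value ≈ 0.0318
Decision: reject H₀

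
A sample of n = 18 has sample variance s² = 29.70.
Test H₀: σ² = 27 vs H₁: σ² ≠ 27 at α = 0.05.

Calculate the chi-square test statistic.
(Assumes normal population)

Answer: χ² = 18.7000, fail to reject H₀

Derivation:
df = n - 1 = 17
χ² = (n-1)s²/σ₀² = 17×29.70/27 = 18.7000
Critical values: χ²_{0.975,17} = 7.564, χ²_{0.025,17} = 30.191
Rejection region: χ² < 7.564 or χ² > 30.191
Decision: fail to reject H₀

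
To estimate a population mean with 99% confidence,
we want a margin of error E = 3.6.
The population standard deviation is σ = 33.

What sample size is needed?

z_0.005 = 2.576
n = (z×σ/E)² = (2.576×33/3.6)²
n = 557.5895
Round up: n = 558

Answer: n = 558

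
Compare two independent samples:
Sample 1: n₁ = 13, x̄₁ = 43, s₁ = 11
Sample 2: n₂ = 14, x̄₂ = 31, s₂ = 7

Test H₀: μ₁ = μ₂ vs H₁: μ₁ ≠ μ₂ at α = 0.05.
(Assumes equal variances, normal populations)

Answer: t = 3.4083, reject H₀

Derivation:
Pooled variance: s²_p = [12×11² + 13×7²]/(25) = 83.5600
s_p = 9.1411
SE = s_p×√(1/n₁ + 1/n₂) = 9.1411×√(1/13 + 1/14) = 3.5208
t = (x̄₁ - x̄₂)/SE = (43 - 31)/3.5208 = 3.4083
df = 25, t-critical = ±2.060
Decision: reject H₀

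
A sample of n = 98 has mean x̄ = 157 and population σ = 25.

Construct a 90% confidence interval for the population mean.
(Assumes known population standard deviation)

Confidence level: 90%, α = 0.1
z_0.05 = 1.645
SE = σ/√n = 25/√98 = 2.5254
Margin of error = 1.645 × 2.5254 = 4.1543
CI: x̄ ± margin = 157 ± 4.1543
CI: (152.8457, 161.1543)

Answer: (152.8457, 161.1543)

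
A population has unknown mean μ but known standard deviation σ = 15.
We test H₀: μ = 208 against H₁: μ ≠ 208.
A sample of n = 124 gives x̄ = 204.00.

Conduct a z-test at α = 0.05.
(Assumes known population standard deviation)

Standard error: SE = σ/√n = 15/√124 = 1.3470
z-statistic: z = (x̄ - μ₀)/SE = (204.00 - 208)/1.3470 = -2.9696
Critical value: ±1.960
p-value = 0.0030
Decision: reject H₀

Answer: z = -2.9696, reject H₀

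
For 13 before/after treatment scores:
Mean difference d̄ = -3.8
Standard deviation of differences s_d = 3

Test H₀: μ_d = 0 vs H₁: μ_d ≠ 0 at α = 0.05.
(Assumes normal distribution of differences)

Answer: t = -4.5668, reject H₀

Derivation:
df = n - 1 = 12
SE = s_d/√n = 3/√13 = 0.8321
t = d̄/SE = -3.8/0.8321 = -4.5668
Critical value: t_{0.025,12} = ±2.179
p-value ≈ 0.0006
Decision: reject H₀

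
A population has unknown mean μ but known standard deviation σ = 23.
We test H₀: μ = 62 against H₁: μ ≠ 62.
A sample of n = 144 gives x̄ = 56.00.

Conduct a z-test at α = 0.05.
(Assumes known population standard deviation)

Standard error: SE = σ/√n = 23/√144 = 1.9167
z-statistic: z = (x̄ - μ₀)/SE = (56.00 - 62)/1.9167 = -3.1304
Critical value: ±1.960
p-value = 0.0017
Decision: reject H₀

Answer: z = -3.1304, reject H₀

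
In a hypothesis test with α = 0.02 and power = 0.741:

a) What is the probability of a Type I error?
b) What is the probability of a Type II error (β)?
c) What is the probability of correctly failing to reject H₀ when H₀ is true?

a) Type I error probability = α = 0.02
b) Power = P(reject H₀ | H₁ true) = 1 - β = 0.741, so Type II error probability = β = 1 - Power = 0.259
c) P(fail to reject H₀ | H₀ true) = 1 - α = 0.98

Answer: a) 0.02, b) 0.259, c) 0.98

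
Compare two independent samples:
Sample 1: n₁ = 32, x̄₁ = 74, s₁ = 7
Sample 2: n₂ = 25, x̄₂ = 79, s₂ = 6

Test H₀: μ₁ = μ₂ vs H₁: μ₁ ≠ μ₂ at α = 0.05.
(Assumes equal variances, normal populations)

Answer: t = -2.8458, reject H₀

Derivation:
Pooled variance: s²_p = [31×7² + 24×6²]/(55) = 43.3273
s_p = 6.5823
SE = s_p×√(1/n₁ + 1/n₂) = 6.5823×√(1/32 + 1/25) = 1.7570
t = (x̄₁ - x̄₂)/SE = (74 - 79)/1.7570 = -2.8458
df = 55, t-critical = ±2.004
Decision: reject H₀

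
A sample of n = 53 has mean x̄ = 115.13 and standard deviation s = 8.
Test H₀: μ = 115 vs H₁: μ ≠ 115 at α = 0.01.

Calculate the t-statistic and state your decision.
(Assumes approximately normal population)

Answer: t = 0.1183, fail to reject H₀

Derivation:
df = n - 1 = 52
SE = s/√n = 8/√53 = 1.0989
t = (x̄ - μ₀)/SE = (115.13 - 115)/1.0989 = 0.1183
Critical value: t_{0.005,52} = ±2.674
p-value ≈ 0.9063
Decision: fail to reject H₀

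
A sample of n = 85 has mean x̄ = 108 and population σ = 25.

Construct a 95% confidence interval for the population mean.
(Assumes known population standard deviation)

Answer: (102.6853, 113.3147)

Derivation:
Confidence level: 95%, α = 0.05
z_0.025 = 1.960
SE = σ/√n = 25/√85 = 2.7116
Margin of error = 1.960 × 2.7116 = 5.3147
CI: x̄ ± margin = 108 ± 5.3147
CI: (102.6853, 113.3147)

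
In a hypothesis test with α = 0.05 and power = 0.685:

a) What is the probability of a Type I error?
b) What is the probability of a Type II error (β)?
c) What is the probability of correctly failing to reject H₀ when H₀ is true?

Answer: a) 0.05, b) 0.315, c) 0.95

Derivation:
a) Type I error probability = α = 0.05
b) Power = P(reject H₀ | H₁ true) = 1 - β = 0.685, so Type II error probability = β = 1 - Power = 0.315
c) P(fail to reject H₀ | H₀ true) = 1 - α = 0.95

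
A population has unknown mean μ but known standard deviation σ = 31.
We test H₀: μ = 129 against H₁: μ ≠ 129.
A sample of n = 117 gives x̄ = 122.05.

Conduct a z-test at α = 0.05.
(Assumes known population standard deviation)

Answer: z = -2.4250, reject H₀

Derivation:
Standard error: SE = σ/√n = 31/√117 = 2.8660
z-statistic: z = (x̄ - μ₀)/SE = (122.05 - 129)/2.8660 = -2.4250
Critical value: ±1.960
p-value = 0.0153
Decision: reject H₀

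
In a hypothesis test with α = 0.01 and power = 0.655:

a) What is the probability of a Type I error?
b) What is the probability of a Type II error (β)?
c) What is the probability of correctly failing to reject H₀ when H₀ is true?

Answer: a) 0.01, b) 0.345, c) 0.99

Derivation:
a) Type I error probability = α = 0.01
b) Power = P(reject H₀ | H₁ true) = 1 - β = 0.655, so Type II error probability = β = 1 - Power = 0.345
c) P(fail to reject H₀ | H₀ true) = 1 - α = 0.99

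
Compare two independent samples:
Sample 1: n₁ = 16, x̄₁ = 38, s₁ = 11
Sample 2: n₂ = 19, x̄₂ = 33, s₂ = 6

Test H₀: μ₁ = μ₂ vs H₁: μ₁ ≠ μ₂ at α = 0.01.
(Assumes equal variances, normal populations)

Answer: t = 1.7057, fail to reject H₀

Derivation:
Pooled variance: s²_p = [15×11² + 18×6²]/(33) = 74.6364
s_p = 8.6392
SE = s_p×√(1/n₁ + 1/n₂) = 8.6392×√(1/16 + 1/19) = 2.9314
t = (x̄₁ - x̄₂)/SE = (38 - 33)/2.9314 = 1.7057
df = 33, t-critical = ±2.733
Decision: fail to reject H₀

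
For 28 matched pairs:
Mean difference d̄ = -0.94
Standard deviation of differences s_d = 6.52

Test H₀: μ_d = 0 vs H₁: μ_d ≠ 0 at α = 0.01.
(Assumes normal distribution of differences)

df = n - 1 = 27
SE = s_d/√n = 6.52/√28 = 1.2322
t = d̄/SE = -0.94/1.2322 = -0.7629
Critical value: t_{0.005,27} = ±2.771
p-value ≈ 0.4521
Decision: fail to reject H₀

Answer: t = -0.7629, fail to reject H₀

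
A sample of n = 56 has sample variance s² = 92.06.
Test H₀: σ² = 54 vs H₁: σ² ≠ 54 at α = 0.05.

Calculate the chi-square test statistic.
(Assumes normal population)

Answer: χ² = 93.7648, reject H₀

Derivation:
df = n - 1 = 55
χ² = (n-1)s²/σ₀² = 55×92.06/54 = 93.7648
Critical values: χ²_{0.975,55} = 36.398, χ²_{0.025,55} = 77.380
Rejection region: χ² < 36.398 or χ² > 77.380
Decision: reject H₀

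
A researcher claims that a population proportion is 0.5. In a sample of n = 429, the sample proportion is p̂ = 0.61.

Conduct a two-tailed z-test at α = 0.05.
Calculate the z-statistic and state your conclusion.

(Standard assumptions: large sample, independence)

H₀: p = 0.5, H₁: p ≠ 0.5
Standard error: SE = √(p₀(1-p₀)/n) = √(0.5×0.5/429) = 0.024140
z-statistic: z = (p̂ - p₀)/SE = (0.61 - 0.5)/0.024140 = 4.5568
Critical value: z_0.025 = ±1.960
p-value < 0.0001
Decision: reject H₀ at α = 0.05

Answer: z = 4.5568, reject H₀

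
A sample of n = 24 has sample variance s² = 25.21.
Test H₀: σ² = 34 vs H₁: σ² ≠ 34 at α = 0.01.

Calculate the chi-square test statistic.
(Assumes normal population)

df = n - 1 = 23
χ² = (n-1)s²/σ₀² = 23×25.21/34 = 17.0538
Critical values: χ²_{0.995,23} = 9.260, χ²_{0.005,23} = 44.181
Rejection region: χ² < 9.260 or χ² > 44.181
Decision: fail to reject H₀

Answer: χ² = 17.0538, fail to reject H₀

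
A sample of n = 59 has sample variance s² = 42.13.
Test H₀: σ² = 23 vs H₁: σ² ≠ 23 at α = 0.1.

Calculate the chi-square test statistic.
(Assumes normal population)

Answer: χ² = 106.2409, reject H₀

Derivation:
df = n - 1 = 58
χ² = (n-1)s²/σ₀² = 58×42.13/23 = 106.2409
Critical values: χ²_{0.95,58} = 41.492, χ²_{0.05,58} = 76.778
Rejection region: χ² < 41.492 or χ² > 76.778
Decision: reject H₀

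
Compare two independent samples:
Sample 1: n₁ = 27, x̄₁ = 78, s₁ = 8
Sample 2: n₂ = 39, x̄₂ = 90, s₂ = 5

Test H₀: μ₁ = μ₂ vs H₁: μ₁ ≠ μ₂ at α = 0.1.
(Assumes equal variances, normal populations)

Answer: t = -7.5000, reject H₀

Derivation:
Pooled variance: s²_p = [26×8² + 38×5²]/(64) = 40.8438
s_p = 6.3909
SE = s_p×√(1/n₁ + 1/n₂) = 6.3909×√(1/27 + 1/39) = 1.6000
t = (x̄₁ - x̄₂)/SE = (78 - 90)/1.6000 = -7.5000
df = 64, t-critical = ±1.669
Decision: reject H₀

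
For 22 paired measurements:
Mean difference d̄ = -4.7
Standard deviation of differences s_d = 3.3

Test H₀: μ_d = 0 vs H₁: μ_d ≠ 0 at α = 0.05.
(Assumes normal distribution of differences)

Answer: t = -6.6799, reject H₀

Derivation:
df = n - 1 = 21
SE = s_d/√n = 3.3/√22 = 0.7036
t = d̄/SE = -4.7/0.7036 = -6.6799
Critical value: t_{0.025,21} = ±2.080
p-value < 0.0001
Decision: reject H₀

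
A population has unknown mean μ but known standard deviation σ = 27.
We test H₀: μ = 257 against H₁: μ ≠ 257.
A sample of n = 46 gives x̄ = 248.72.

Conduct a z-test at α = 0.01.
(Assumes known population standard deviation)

Standard error: SE = σ/√n = 27/√46 = 3.9809
z-statistic: z = (x̄ - μ₀)/SE = (248.72 - 257)/3.9809 = -2.0799
Critical value: ±2.576
p-value = 0.0375
Decision: fail to reject H₀

Answer: z = -2.0799, fail to reject H₀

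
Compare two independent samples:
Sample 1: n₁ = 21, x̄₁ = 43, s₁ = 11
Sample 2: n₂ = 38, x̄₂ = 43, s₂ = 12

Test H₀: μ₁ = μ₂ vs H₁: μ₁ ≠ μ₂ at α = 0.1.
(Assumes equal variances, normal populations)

Pooled variance: s²_p = [20×11² + 37×12²]/(57) = 135.9298
s_p = 11.6589
SE = s_p×√(1/n₁ + 1/n₂) = 11.6589×√(1/21 + 1/38) = 3.1702
t = (x̄₁ - x̄₂)/SE = (43 - 43)/3.1702 = 0.0000
df = 57, t-critical = ±1.672
Decision: fail to reject H₀

Answer: t = 0.0000, fail to reject H₀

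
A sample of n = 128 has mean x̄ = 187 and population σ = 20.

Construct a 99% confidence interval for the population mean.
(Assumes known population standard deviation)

Confidence level: 99%, α = 0.01
z_0.005 = 2.576
SE = σ/√n = 20/√128 = 1.7678
Margin of error = 2.576 × 1.7678 = 4.5539
CI: x̄ ± margin = 187 ± 4.5539
CI: (182.4461, 191.5539)

Answer: (182.4461, 191.5539)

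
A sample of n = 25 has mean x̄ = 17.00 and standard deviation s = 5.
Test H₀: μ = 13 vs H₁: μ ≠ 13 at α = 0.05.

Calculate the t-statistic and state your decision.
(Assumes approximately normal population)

df = n - 1 = 24
SE = s/√n = 5/√25 = 1.0000
t = (x̄ - μ₀)/SE = (17.00 - 13)/1.0000 = 4.0000
Critical value: t_{0.025,24} = ±2.064
p-value ≈ 0.0005
Decision: reject H₀

Answer: t = 4.0000, reject H₀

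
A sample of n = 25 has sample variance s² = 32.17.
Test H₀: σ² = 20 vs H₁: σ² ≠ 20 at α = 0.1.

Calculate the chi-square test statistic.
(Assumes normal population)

Answer: χ² = 38.6040, reject H₀

Derivation:
df = n - 1 = 24
χ² = (n-1)s²/σ₀² = 24×32.17/20 = 38.6040
Critical values: χ²_{0.95,24} = 13.848, χ²_{0.05,24} = 36.415
Rejection region: χ² < 13.848 or χ² > 36.415
Decision: reject H₀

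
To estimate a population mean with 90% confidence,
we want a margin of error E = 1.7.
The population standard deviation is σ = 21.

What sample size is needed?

z_0.05 = 1.645
n = (z×σ/E)² = (1.645×21/1.7)²
n = 412.9263
Round up: n = 413

Answer: n = 413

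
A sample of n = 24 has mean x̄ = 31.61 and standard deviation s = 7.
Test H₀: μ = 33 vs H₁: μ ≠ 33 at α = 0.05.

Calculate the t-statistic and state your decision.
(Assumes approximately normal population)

Answer: t = -0.9728, fail to reject H₀

Derivation:
df = n - 1 = 23
SE = s/√n = 7/√24 = 1.4289
t = (x̄ - μ₀)/SE = (31.61 - 33)/1.4289 = -0.9728
Critical value: t_{0.025,23} = ±2.069
p-value ≈ 0.3408
Decision: fail to reject H₀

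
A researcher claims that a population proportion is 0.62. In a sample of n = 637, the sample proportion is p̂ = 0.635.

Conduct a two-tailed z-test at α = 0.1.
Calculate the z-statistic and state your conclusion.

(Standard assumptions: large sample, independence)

Answer: z = 0.7800, fail to reject H₀

Derivation:
H₀: p = 0.62, H₁: p ≠ 0.62
Standard error: SE = √(p₀(1-p₀)/n) = √(0.62×0.38/637) = 0.019232
z-statistic: z = (p̂ - p₀)/SE = (0.635 - 0.62)/0.019232 = 0.7800
Critical value: z_0.05 = ±1.645
p-value = 0.4354
Decision: fail to reject H₀ at α = 0.1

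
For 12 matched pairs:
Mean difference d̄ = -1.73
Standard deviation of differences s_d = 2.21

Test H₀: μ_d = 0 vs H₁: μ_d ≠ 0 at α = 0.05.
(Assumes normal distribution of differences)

df = n - 1 = 11
SE = s_d/√n = 2.21/√12 = 0.6380
t = d̄/SE = -1.73/0.6380 = -2.7116
Critical value: t_{0.025,11} = ±2.201
p-value ≈ 0.0202
Decision: reject H₀

Answer: t = -2.7116, reject H₀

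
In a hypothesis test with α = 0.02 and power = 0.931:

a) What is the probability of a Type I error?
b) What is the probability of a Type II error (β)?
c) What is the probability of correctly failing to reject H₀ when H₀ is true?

Answer: a) 0.02, b) 0.069, c) 0.98

Derivation:
a) Type I error probability = α = 0.02
b) Power = P(reject H₀ | H₁ true) = 1 - β = 0.931, so Type II error probability = β = 1 - Power = 0.069
c) P(fail to reject H₀ | H₀ true) = 1 - α = 0.98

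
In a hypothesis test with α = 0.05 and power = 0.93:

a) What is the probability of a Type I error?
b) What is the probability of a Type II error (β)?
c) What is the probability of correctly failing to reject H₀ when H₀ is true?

Answer: a) 0.05, b) 0.07, c) 0.95

Derivation:
a) Type I error probability = α = 0.05
b) Power = P(reject H₀ | H₁ true) = 1 - β = 0.93, so Type II error probability = β = 1 - Power = 0.07
c) P(fail to reject H₀ | H₀ true) = 1 - α = 0.95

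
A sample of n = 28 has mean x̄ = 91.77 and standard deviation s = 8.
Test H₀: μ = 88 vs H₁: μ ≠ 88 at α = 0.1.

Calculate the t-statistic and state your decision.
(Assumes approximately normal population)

Answer: t = 2.4936, reject H₀

Derivation:
df = n - 1 = 27
SE = s/√n = 8/√28 = 1.5119
t = (x̄ - μ₀)/SE = (91.77 - 88)/1.5119 = 2.4936
Critical value: t_{0.05,27} = ±1.703
p-value ≈ 0.0191
Decision: reject H₀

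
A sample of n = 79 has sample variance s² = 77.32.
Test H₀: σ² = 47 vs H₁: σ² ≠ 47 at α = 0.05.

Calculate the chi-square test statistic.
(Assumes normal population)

df = n - 1 = 78
χ² = (n-1)s²/σ₀² = 78×77.32/47 = 128.3183
Critical values: χ²_{0.975,78} = 55.466, χ²_{0.025,78} = 104.316
Rejection region: χ² < 55.466 or χ² > 104.316
Decision: reject H₀

Answer: χ² = 128.3183, reject H₀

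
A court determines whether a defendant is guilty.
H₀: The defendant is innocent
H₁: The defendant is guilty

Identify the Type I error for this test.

Type I error: rejecting H₀ when it is actually true (false positive).
Type II error: failing to reject H₀ when H₁ is actually true (false negative).

Answer: Convicting an innocent person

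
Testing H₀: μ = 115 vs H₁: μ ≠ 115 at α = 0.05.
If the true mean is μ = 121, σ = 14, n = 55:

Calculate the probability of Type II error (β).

Answer: β ≈ 0.1116

Derivation:
SE = σ/√n = 14/√55 = 1.8878
Critical values: μ₀ ± z_0.025×SE = 115 ± 1.960×1.8878
Acceptance region: (111.2999, 118.7001)
Under H₁ (μ = 121): z_high = (118.7001 - 121)/1.8878 = -1.2183, z_low = (111.2999 - 121)/1.8878 = -5.1383
β = P(not reject | H₁) = Φ(-1.2183) - Φ(-5.1383) ≈ 0.1116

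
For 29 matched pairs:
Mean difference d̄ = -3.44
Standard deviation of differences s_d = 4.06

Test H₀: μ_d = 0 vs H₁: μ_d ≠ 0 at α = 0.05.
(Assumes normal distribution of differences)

Answer: t = -4.5629, reject H₀

Derivation:
df = n - 1 = 28
SE = s_d/√n = 4.06/√29 = 0.7539
t = d̄/SE = -3.44/0.7539 = -4.5629
Critical value: t_{0.025,28} = ±2.048
p-value ≈ 0.0001
Decision: reject H₀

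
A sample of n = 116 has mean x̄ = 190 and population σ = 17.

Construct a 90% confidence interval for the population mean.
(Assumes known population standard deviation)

Answer: (187.4035, 192.5965)

Derivation:
Confidence level: 90%, α = 0.1
z_0.05 = 1.645
SE = σ/√n = 17/√116 = 1.5784
Margin of error = 1.645 × 1.5784 = 2.5965
CI: x̄ ± margin = 190 ± 2.5965
CI: (187.4035, 192.5965)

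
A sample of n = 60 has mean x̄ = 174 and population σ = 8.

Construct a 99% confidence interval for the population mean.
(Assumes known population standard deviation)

Confidence level: 99%, α = 0.01
z_0.005 = 2.576
SE = σ/√n = 8/√60 = 1.0328
Margin of error = 2.576 × 1.0328 = 2.6605
CI: x̄ ± margin = 174 ± 2.6605
CI: (171.3395, 176.6605)

Answer: (171.3395, 176.6605)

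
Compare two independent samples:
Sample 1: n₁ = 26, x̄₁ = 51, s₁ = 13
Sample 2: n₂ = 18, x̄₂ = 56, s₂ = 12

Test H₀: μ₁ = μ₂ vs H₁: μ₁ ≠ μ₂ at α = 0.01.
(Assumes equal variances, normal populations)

Answer: t = -1.2937, fail to reject H₀

Derivation:
Pooled variance: s²_p = [25×13² + 17×12²]/(42) = 158.8810
s_p = 12.6048
SE = s_p×√(1/n₁ + 1/n₂) = 12.6048×√(1/26 + 1/18) = 3.8649
t = (x̄₁ - x̄₂)/SE = (51 - 56)/3.8649 = -1.2937
df = 42, t-critical = ±2.698
Decision: fail to reject H₀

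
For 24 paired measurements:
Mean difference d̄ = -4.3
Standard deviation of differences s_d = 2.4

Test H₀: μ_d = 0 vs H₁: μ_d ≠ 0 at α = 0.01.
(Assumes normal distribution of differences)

Answer: t = -8.7773, reject H₀

Derivation:
df = n - 1 = 23
SE = s_d/√n = 2.4/√24 = 0.4899
t = d̄/SE = -4.3/0.4899 = -8.7773
Critical value: t_{0.005,23} = ±2.807
p-value < 0.0001
Decision: reject H₀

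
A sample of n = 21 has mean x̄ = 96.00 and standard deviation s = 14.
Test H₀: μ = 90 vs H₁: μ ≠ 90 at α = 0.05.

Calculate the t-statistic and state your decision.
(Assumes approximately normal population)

Answer: t = 1.9639, fail to reject H₀

Derivation:
df = n - 1 = 20
SE = s/√n = 14/√21 = 3.0551
t = (x̄ - μ₀)/SE = (96.00 - 90)/3.0551 = 1.9639
Critical value: t_{0.025,20} = ±2.086
p-value ≈ 0.0636
Decision: fail to reject H₀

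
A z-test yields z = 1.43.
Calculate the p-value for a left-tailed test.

Answer: p-value ≈ 0.9236

Derivation:
For z = 1.43:
p = P(Z < 1.43) = Φ(1.43) = 0.9236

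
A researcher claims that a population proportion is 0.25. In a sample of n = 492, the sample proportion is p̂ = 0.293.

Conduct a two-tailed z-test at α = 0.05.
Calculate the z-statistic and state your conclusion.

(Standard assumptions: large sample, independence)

H₀: p = 0.25, H₁: p ≠ 0.25
Standard error: SE = √(p₀(1-p₀)/n) = √(0.25×0.75/492) = 0.019522
z-statistic: z = (p̂ - p₀)/SE = (0.293 - 0.25)/0.019522 = 2.2026
Critical value: z_0.025 = ±1.960
p-value = 0.0276
Decision: reject H₀ at α = 0.05

Answer: z = 2.2026, reject H₀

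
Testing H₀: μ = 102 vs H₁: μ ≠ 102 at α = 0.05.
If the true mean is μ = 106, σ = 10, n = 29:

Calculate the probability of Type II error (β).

SE = σ/√n = 10/√29 = 1.8570
Critical values: μ₀ ± z_0.025×SE = 102 ± 1.960×1.8570
Acceptance region: (98.3603, 105.6397)
Under H₁ (μ = 106): z_high = (105.6397 - 106)/1.8570 = -0.1940, z_low = (98.3603 - 106)/1.8570 = -4.1140
β = P(not reject | H₁) = Φ(-0.1940) - Φ(-4.1140) ≈ 0.4231

Answer: β ≈ 0.4231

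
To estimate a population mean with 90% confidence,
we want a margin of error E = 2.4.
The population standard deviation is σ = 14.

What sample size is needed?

Answer: n = 93

Derivation:
z_0.05 = 1.645
n = (z×σ/E)² = (1.645×14/2.4)²
n = 92.0800
Round up: n = 93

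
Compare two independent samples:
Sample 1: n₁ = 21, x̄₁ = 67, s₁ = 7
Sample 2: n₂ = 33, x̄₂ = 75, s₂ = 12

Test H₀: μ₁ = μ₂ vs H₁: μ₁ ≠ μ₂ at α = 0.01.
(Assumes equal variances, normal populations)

Pooled variance: s²_p = [20×7² + 32×12²]/(52) = 107.4615
s_p = 10.3664
SE = s_p×√(1/n₁ + 1/n₂) = 10.3664×√(1/21 + 1/33) = 2.8937
t = (x̄₁ - x̄₂)/SE = (67 - 75)/2.8937 = -2.7646
df = 52, t-critical = ±2.674
Decision: reject H₀

Answer: t = -2.7646, reject H₀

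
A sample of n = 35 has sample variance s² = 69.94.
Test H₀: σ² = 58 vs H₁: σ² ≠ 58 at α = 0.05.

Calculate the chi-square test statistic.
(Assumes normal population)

Answer: χ² = 40.9993, fail to reject H₀

Derivation:
df = n - 1 = 34
χ² = (n-1)s²/σ₀² = 34×69.94/58 = 40.9993
Critical values: χ²_{0.975,34} = 19.806, χ²_{0.025,34} = 51.966
Rejection region: χ² < 19.806 or χ² > 51.966
Decision: fail to reject H₀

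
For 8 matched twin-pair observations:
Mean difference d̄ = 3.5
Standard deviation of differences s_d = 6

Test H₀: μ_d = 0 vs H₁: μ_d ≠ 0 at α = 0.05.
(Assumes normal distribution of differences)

Answer: t = 1.6499, fail to reject H₀

Derivation:
df = n - 1 = 7
SE = s_d/√n = 6/√8 = 2.1213
t = d̄/SE = 3.5/2.1213 = 1.6499
Critical value: t_{0.025,7} = ±2.365
p-value ≈ 0.1429
Decision: fail to reject H₀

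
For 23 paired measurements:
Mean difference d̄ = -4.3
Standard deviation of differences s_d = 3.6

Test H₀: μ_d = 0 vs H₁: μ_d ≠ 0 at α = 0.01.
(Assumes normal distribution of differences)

Answer: t = -5.7280, reject H₀

Derivation:
df = n - 1 = 22
SE = s_d/√n = 3.6/√23 = 0.7507
t = d̄/SE = -4.3/0.7507 = -5.7280
Critical value: t_{0.005,22} = ±2.819
p-value < 0.0001
Decision: reject H₀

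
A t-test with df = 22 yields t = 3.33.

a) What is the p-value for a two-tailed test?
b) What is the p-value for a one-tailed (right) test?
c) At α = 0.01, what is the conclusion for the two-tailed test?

Using t-distribution with df = 22:
a) Two-tailed: p = 2×P(T > 3.33) = 0.0030
b) One-tailed: p = P(T > 3.33) = 0.0015
c) 0.0030 < 0.01, reject H₀

Answer: a) 0.0030, b) 0.0015, c) reject H₀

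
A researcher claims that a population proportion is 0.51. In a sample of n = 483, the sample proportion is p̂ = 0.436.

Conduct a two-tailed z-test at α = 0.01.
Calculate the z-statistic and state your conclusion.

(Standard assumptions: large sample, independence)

H₀: p = 0.51, H₁: p ≠ 0.51
Standard error: SE = √(p₀(1-p₀)/n) = √(0.51×0.49/483) = 0.022746
z-statistic: z = (p̂ - p₀)/SE = (0.436 - 0.51)/0.022746 = -3.2533
Critical value: z_0.005 = ±2.576
p-value = 0.0011
Decision: reject H₀ at α = 0.01

Answer: z = -3.2533, reject H₀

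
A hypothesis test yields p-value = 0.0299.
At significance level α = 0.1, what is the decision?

Compare p-value to α:
0.0299 < 0.1
Decision: reject H₀

Answer: reject H₀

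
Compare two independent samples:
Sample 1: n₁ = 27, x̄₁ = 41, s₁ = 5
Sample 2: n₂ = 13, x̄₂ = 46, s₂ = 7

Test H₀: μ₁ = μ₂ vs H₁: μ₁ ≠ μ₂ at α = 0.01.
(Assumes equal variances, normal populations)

Pooled variance: s²_p = [26×5² + 12×7²]/(38) = 32.5789
s_p = 5.7078
SE = s_p×√(1/n₁ + 1/n₂) = 5.7078×√(1/27 + 1/13) = 1.9268
t = (x̄₁ - x̄₂)/SE = (41 - 46)/1.9268 = -2.5950
df = 38, t-critical = ±2.712
Decision: fail to reject H₀

Answer: t = -2.5950, fail to reject H₀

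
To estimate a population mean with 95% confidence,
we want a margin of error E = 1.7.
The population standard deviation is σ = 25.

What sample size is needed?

Answer: n = 831

Derivation:
z_0.025 = 1.960
n = (z×σ/E)² = (1.960×25/1.7)²
n = 830.7958
Round up: n = 831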